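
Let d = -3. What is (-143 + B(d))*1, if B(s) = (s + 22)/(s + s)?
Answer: -877/6 ≈ -146.17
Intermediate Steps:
B(s) = (22 + s)/(2*s) (B(s) = (22 + s)/((2*s)) = (22 + s)*(1/(2*s)) = (22 + s)/(2*s))
(-143 + B(d))*1 = (-143 + (1/2)*(22 - 3)/(-3))*1 = (-143 + (1/2)*(-1/3)*19)*1 = (-143 - 19/6)*1 = -877/6*1 = -877/6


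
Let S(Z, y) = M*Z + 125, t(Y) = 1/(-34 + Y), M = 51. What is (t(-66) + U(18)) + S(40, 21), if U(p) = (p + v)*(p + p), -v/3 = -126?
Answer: 1642099/100 ≈ 16421.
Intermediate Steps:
v = 378 (v = -3*(-126) = 378)
U(p) = 2*p*(378 + p) (U(p) = (p + 378)*(p + p) = (378 + p)*(2*p) = 2*p*(378 + p))
S(Z, y) = 125 + 51*Z (S(Z, y) = 51*Z + 125 = 125 + 51*Z)
(t(-66) + U(18)) + S(40, 21) = (1/(-34 - 66) + 2*18*(378 + 18)) + (125 + 51*40) = (1/(-100) + 2*18*396) + (125 + 2040) = (-1/100 + 14256) + 2165 = 1425599/100 + 2165 = 1642099/100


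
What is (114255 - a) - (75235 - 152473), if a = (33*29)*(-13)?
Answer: 203934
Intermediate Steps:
a = -12441 (a = 957*(-13) = -12441)
(114255 - a) - (75235 - 152473) = (114255 - 1*(-12441)) - (75235 - 152473) = (114255 + 12441) - 1*(-77238) = 126696 + 77238 = 203934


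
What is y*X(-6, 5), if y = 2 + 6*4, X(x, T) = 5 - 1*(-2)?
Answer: 182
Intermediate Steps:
X(x, T) = 7 (X(x, T) = 5 + 2 = 7)
y = 26 (y = 2 + 24 = 26)
y*X(-6, 5) = 26*7 = 182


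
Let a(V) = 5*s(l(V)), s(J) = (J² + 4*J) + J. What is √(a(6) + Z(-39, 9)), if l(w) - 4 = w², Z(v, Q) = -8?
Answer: 4*√562 ≈ 94.826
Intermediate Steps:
l(w) = 4 + w²
s(J) = J² + 5*J
a(V) = 5*(4 + V²)*(9 + V²) (a(V) = 5*((4 + V²)*(5 + (4 + V²))) = 5*((4 + V²)*(9 + V²)) = 5*(4 + V²)*(9 + V²))
√(a(6) + Z(-39, 9)) = √(5*(4 + 6²)*(9 + 6²) - 8) = √(5*(4 + 36)*(9 + 36) - 8) = √(5*40*45 - 8) = √(9000 - 8) = √8992 = 4*√562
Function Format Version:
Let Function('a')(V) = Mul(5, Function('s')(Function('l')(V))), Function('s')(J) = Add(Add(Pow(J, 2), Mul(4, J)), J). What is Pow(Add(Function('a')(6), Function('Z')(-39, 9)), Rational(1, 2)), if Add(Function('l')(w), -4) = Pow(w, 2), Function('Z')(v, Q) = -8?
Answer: Mul(4, Pow(562, Rational(1, 2))) ≈ 94.826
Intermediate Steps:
Function('l')(w) = Add(4, Pow(w, 2))
Function('s')(J) = Add(Pow(J, 2), Mul(5, J))
Function('a')(V) = Mul(5, Add(4, Pow(V, 2)), Add(9, Pow(V, 2))) (Function('a')(V) = Mul(5, Mul(Add(4, Pow(V, 2)), Add(5, Add(4, Pow(V, 2))))) = Mul(5, Mul(Add(4, Pow(V, 2)), Add(9, Pow(V, 2)))) = Mul(5, Add(4, Pow(V, 2)), Add(9, Pow(V, 2))))
Pow(Add(Function('a')(6), Function('Z')(-39, 9)), Rational(1, 2)) = Pow(Add(Mul(5, Add(4, Pow(6, 2)), Add(9, Pow(6, 2))), -8), Rational(1, 2)) = Pow(Add(Mul(5, Add(4, 36), Add(9, 36)), -8), Rational(1, 2)) = Pow(Add(Mul(5, 40, 45), -8), Rational(1, 2)) = Pow(Add(9000, -8), Rational(1, 2)) = Pow(8992, Rational(1, 2)) = Mul(4, Pow(562, Rational(1, 2)))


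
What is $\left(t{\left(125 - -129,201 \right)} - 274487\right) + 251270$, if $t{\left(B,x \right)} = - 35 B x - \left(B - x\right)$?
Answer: $-1810160$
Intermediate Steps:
$t{\left(B,x \right)} = x - B - 35 B x$ ($t{\left(B,x \right)} = - 35 B x - \left(B - x\right) = x - B - 35 B x$)
$\left(t{\left(125 - -129,201 \right)} - 274487\right) + 251270 = \left(\left(201 - \left(125 - -129\right) - 35 \left(125 - -129\right) 201\right) - 274487\right) + 251270 = \left(\left(201 - \left(125 + 129\right) - 35 \left(125 + 129\right) 201\right) - 274487\right) + 251270 = \left(\left(201 - 254 - 8890 \cdot 201\right) - 274487\right) + 251270 = \left(\left(201 - 254 - 1786890\right) - 274487\right) + 251270 = \left(-1786943 - 274487\right) + 251270 = -2061430 + 251270 = -1810160$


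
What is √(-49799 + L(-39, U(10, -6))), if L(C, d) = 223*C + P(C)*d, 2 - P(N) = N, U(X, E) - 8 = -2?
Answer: 5*I*√2330 ≈ 241.35*I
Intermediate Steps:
U(X, E) = 6 (U(X, E) = 8 - 2 = 6)
P(N) = 2 - N
L(C, d) = 223*C + d*(2 - C) (L(C, d) = 223*C + (2 - C)*d = 223*C + d*(2 - C))
√(-49799 + L(-39, U(10, -6))) = √(-49799 + (223*(-39) - 1*6*(-2 - 39))) = √(-49799 + (-8697 - 1*6*(-41))) = √(-49799 + (-8697 + 246)) = √(-49799 - 8451) = √(-58250) = 5*I*√2330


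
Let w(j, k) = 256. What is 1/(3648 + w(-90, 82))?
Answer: 1/3904 ≈ 0.00025615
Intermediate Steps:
1/(3648 + w(-90, 82)) = 1/(3648 + 256) = 1/3904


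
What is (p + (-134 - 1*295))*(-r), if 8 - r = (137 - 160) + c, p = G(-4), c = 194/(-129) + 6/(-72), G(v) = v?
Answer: 2426965/172 ≈ 14110.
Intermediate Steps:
c = -273/172 (c = 194*(-1/129) + 6*(-1/72) = -194/129 - 1/12 = -273/172 ≈ -1.5872)
p = -4
r = 5605/172 (r = 8 - ((137 - 160) - 273/172) = 8 - (-23 - 273/172) = 8 - 1*(-4229/172) = 8 + 4229/172 = 5605/172 ≈ 32.587)
(p + (-134 - 1*295))*(-r) = (-4 + (-134 - 1*295))*(-1*5605/172) = (-4 + (-134 - 295))*(-5605/172) = (-4 - 429)*(-5605/172) = -433*(-5605/172) = 2426965/172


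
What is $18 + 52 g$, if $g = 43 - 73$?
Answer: $-1542$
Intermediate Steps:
$g = -30$
$18 + 52 g = 18 + 52 \left(-30\right) = 18 - 1560 = -1542$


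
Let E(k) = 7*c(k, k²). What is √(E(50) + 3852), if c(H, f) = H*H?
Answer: 2*√5338 ≈ 146.12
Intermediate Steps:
c(H, f) = H²
E(k) = 7*k²
√(E(50) + 3852) = √(7*50² + 3852) = √(7*2500 + 3852) = √(17500 + 3852) = √21352 = 2*√5338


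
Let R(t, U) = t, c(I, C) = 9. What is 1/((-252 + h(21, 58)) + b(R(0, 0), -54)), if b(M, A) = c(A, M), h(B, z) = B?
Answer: -1/222 ≈ -0.0045045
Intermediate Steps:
b(M, A) = 9
1/((-252 + h(21, 58)) + b(R(0, 0), -54)) = 1/((-252 + 21) + 9) = 1/(-231 + 9) = 1/(-222) = -1/222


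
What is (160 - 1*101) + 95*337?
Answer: 32074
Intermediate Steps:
(160 - 1*101) + 95*337 = (160 - 101) + 32015 = 59 + 32015 = 32074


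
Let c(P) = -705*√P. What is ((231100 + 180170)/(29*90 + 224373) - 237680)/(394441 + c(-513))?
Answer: -3546610214580495/5895455043994133 - 19016990129925*I*√57/5895455043994133 ≈ -0.60158 - 0.024354*I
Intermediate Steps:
((231100 + 180170)/(29*90 + 224373) - 237680)/(394441 + c(-513)) = ((231100 + 180170)/(29*90 + 224373) - 237680)/(394441 - 2115*I*√57) = (411270/(2610 + 224373) - 237680)/(394441 - 2115*I*√57) = (411270/226983 - 237680)/(394441 - 2115*I*√57) = (411270*(1/226983) - 237680)/(394441 - 2115*I*√57) = (137090/75661 - 237680)/(394441 - 2115*I*√57) = -17982969390/(75661*(394441 - 2115*I*√57))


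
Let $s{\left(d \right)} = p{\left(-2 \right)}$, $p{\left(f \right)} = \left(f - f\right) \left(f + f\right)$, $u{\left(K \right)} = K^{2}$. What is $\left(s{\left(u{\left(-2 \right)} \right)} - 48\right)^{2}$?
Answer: $2304$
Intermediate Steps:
$p{\left(f \right)} = 0$ ($p{\left(f \right)} = 0 \cdot 2 f = 0$)
$s{\left(d \right)} = 0$
$\left(s{\left(u{\left(-2 \right)} \right)} - 48\right)^{2} = \left(0 - 48\right)^{2} = \left(-48\right)^{2} = 2304$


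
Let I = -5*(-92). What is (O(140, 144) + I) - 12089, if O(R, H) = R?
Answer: -11489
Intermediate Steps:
I = 460
(O(140, 144) + I) - 12089 = (140 + 460) - 12089 = 600 - 12089 = -11489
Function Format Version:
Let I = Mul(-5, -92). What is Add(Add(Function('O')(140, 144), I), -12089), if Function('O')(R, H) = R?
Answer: -11489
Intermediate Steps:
I = 460
Add(Add(Function('O')(140, 144), I), -12089) = Add(Add(140, 460), -12089) = Add(600, -12089) = -11489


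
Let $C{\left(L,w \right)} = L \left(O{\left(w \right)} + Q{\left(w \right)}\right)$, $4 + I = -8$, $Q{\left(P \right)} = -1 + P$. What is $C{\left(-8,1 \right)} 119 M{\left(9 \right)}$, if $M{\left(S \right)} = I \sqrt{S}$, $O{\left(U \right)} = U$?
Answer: $34272$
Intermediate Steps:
$I = -12$ ($I = -4 - 8 = -12$)
$C{\left(L,w \right)} = L \left(-1 + 2 w\right)$ ($C{\left(L,w \right)} = L \left(w + \left(-1 + w\right)\right) = L \left(-1 + 2 w\right)$)
$M{\left(S \right)} = - 12 \sqrt{S}$
$C{\left(-8,1 \right)} 119 M{\left(9 \right)} = - 8 \left(-1 + 2 \cdot 1\right) 119 \left(- 12 \sqrt{9}\right) = - 8 \left(-1 + 2\right) 119 \left(\left(-12\right) 3\right) = \left(-8\right) 1 \cdot 119 \left(-36\right) = \left(-8\right) 119 \left(-36\right) = \left(-952\right) \left(-36\right) = 34272$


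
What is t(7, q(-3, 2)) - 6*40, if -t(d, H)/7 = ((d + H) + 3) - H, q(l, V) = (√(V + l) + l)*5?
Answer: -310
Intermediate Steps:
q(l, V) = 5*l + 5*√(V + l) (q(l, V) = (l + √(V + l))*5 = 5*l + 5*√(V + l))
t(d, H) = -21 - 7*d (t(d, H) = -7*(((d + H) + 3) - H) = -7*(((H + d) + 3) - H) = -7*((3 + H + d) - H) = -7*(3 + d) = -21 - 7*d)
t(7, q(-3, 2)) - 6*40 = (-21 - 7*7) - 6*40 = (-21 - 49) - 240 = -70 - 240 = -310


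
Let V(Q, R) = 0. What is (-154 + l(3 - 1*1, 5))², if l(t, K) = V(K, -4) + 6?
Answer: 21904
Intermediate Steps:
l(t, K) = 6 (l(t, K) = 0 + 6 = 6)
(-154 + l(3 - 1*1, 5))² = (-154 + 6)² = (-148)² = 21904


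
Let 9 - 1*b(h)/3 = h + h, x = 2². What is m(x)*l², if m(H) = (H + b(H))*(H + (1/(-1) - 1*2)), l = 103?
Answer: 74263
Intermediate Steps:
x = 4
b(h) = 27 - 6*h (b(h) = 27 - 3*(h + h) = 27 - 6*h)
m(H) = (-3 + H)*(27 - 5*H) (m(H) = (H + (27 - 6*H))*(H + (1/(-1) - 1*2)) = (27 - 5*H)*(H + (1*(-1) - 2)) = (27 - 5*H)*(H + (-1 - 2)) = (27 - 5*H)*(H - 3) = (27 - 5*H)*(-3 + H) = (-3 + H)*(27 - 5*H))
m(x)*l² = (-81 - 5*4² + 42*4)*103² = (-81 - 5*16 + 168)*10609 = (-81 - 80 + 168)*10609 = 7*10609 = 74263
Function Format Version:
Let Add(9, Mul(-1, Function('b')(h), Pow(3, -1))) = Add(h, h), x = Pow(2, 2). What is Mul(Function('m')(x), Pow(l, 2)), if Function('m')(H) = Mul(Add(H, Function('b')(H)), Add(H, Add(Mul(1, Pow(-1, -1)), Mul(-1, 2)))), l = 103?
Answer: 74263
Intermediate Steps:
x = 4
Function('b')(h) = Add(27, Mul(-6, h)) (Function('b')(h) = Add(27, Mul(-3, Add(h, h))) = Add(27, Mul(-3, Mul(2, h))) = Add(27, Mul(-6, h)))
Function('m')(H) = Mul(Add(-3, H), Add(27, Mul(-5, H))) (Function('m')(H) = Mul(Add(H, Add(27, Mul(-6, H))), Add(H, Add(Mul(1, Pow(-1, -1)), Mul(-1, 2)))) = Mul(Add(27, Mul(-5, H)), Add(H, Add(Mul(1, -1), -2))) = Mul(Add(27, Mul(-5, H)), Add(H, Add(-1, -2))) = Mul(Add(27, Mul(-5, H)), Add(H, -3)) = Mul(Add(27, Mul(-5, H)), Add(-3, H)) = Mul(Add(-3, H), Add(27, Mul(-5, H))))
Mul(Function('m')(x), Pow(l, 2)) = Mul(Add(-81, Mul(-5, Pow(4, 2)), Mul(42, 4)), Pow(103, 2)) = Mul(Add(-81, Mul(-5, 16), 168), 10609) = Mul(Add(-81, -80, 168), 10609) = Mul(7, 10609) = 74263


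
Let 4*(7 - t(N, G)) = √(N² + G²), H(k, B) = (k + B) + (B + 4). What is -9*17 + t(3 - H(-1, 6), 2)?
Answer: -146 - √37/2 ≈ -149.04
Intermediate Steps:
H(k, B) = 4 + k + 2*B (H(k, B) = (B + k) + (4 + B) = 4 + k + 2*B)
t(N, G) = 7 - √(G² + N²)/4 (t(N, G) = 7 - √(N² + G²)/4 = 7 - √(G² + N²)/4)
-9*17 + t(3 - H(-1, 6), 2) = -9*17 + (7 - √(2² + (3 - (4 - 1 + 2*6))²)/4) = -153 + (7 - √(4 + (3 - (4 - 1 + 12))²)/4) = -153 + (7 - √(4 + (3 - 1*15)²)/4) = -153 + (7 - √(4 + (3 - 15)²)/4) = -153 + (7 - √(4 + (-12)²)/4) = -153 + (7 - √(4 + 144)/4) = -153 + (7 - √37/2) = -146 - √37/2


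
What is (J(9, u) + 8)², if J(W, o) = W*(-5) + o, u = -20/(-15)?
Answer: 11449/9 ≈ 1272.1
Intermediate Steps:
u = 4/3 (u = -20*(-1/15) = 4/3 ≈ 1.3333)
J(W, o) = o - 5*W (J(W, o) = -5*W + o = o - 5*W)
(J(9, u) + 8)² = ((4/3 - 5*9) + 8)² = ((4/3 - 45) + 8)² = (-131/3 + 8)² = (-107/3)² = 11449/9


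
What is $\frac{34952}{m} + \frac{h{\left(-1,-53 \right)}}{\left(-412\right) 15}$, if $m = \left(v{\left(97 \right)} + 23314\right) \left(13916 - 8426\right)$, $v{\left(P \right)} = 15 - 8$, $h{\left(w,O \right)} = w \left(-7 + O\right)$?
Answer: $- \frac{62216117}{6593662935} \approx -0.0094357$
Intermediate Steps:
$v{\left(P \right)} = 7$
$m = 128032290$ ($m = \left(7 + 23314\right) \left(13916 - 8426\right) = 23321 \cdot 5490 = 128032290$)
$\frac{34952}{m} + \frac{h{\left(-1,-53 \right)}}{\left(-412\right) 15} = \frac{34952}{128032290} + \frac{\left(-1\right) \left(-7 - 53\right)}{\left(-412\right) 15} = 34952 \cdot \frac{1}{128032290} + \frac{\left(-1\right) \left(-60\right)}{-6180} = \frac{17476}{64016145} + 60 \left(- \frac{1}{6180}\right) = \frac{17476}{64016145} - \frac{1}{103} = - \frac{62216117}{6593662935}$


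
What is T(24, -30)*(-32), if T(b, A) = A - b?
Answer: 1728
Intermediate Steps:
T(24, -30)*(-32) = (-30 - 1*24)*(-32) = (-30 - 24)*(-32) = -54*(-32) = 1728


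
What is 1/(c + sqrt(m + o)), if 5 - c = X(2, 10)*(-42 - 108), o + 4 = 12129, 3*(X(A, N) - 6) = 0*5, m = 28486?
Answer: 905/778414 - sqrt(40611)/778414 ≈ 0.00090373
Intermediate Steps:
X(A, N) = 6 (X(A, N) = 6 + (0*5)/3 = 6 + (1/3)*0 = 6 + 0 = 6)
o = 12125 (o = -4 + 12129 = 12125)
c = 905 (c = 5 - 6*(-42 - 108) = 5 - 6*(-150) = 5 - 1*(-900) = 5 + 900 = 905)
1/(c + sqrt(m + o)) = 1/(905 + sqrt(28486 + 12125)) = 1/(905 + sqrt(40611))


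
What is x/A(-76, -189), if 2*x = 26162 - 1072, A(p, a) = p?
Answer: -12545/76 ≈ -165.07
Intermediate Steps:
x = 12545 (x = (26162 - 1072)/2 = (½)*25090 = 12545)
x/A(-76, -189) = 12545/(-76) = 12545*(-1/76) = -12545/76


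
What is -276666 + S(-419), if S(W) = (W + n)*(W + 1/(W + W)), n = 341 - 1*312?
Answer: -47454069/419 ≈ -1.1326e+5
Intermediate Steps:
n = 29 (n = 341 - 312 = 29)
S(W) = (29 + W)*(W + 1/(2*W)) (S(W) = (W + 29)*(W + 1/(W + W)) = (29 + W)*(W + 1/(2*W)))
-276666 + S(-419) = -276666 + (½ + (-419)² + 29*(-419) + (29/2)/(-419)) = -276666 + (½ + 175561 - 12151 + (29/2)*(-1/419)) = -276666 + (½ + 175561 - 12151 - 29/838) = -276666 + 68468985/419 = -47454069/419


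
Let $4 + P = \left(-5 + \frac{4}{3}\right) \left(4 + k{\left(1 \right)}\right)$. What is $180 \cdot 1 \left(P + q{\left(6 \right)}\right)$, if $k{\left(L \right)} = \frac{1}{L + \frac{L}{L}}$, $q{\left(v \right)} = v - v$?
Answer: $-3690$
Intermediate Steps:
$q{\left(v \right)} = 0$
$k{\left(L \right)} = \frac{1}{1 + L}$ ($k{\left(L \right)} = \frac{1}{L + 1} = \frac{1}{1 + L}$)
$P = - \frac{41}{2}$ ($P = -4 + \left(-5 + \frac{4}{3}\right) \left(4 + \frac{1}{1 + 1}\right) = -4 + \left(-5 + 4 \cdot \frac{1}{3}\right) \left(4 + \frac{1}{2}\right) = -4 + \left(-5 + \frac{4}{3}\right) \left(4 + \frac{1}{2}\right) = -4 - \frac{33}{2} = - \frac{41}{2} \approx -20.5$)
$180 \cdot 1 \left(P + q{\left(6 \right)}\right) = 180 \cdot 1 \left(- \frac{41}{2} + 0\right) = 180 \cdot 1 \left(- \frac{41}{2}\right) = 180 \left(- \frac{41}{2}\right) = -3690$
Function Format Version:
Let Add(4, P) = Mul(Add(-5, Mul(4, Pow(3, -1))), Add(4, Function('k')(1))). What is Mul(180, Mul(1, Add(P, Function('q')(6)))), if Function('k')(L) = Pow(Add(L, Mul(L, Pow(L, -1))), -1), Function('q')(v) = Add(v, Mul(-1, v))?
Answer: -3690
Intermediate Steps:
Function('q')(v) = 0
Function('k')(L) = Pow(Add(1, L), -1) (Function('k')(L) = Pow(Add(L, 1), -1) = Pow(Add(1, L), -1))
P = Rational(-41, 2) (P = Add(-4, Mul(Add(-5, Mul(4, Pow(3, -1))), Add(4, Pow(Add(1, 1), -1)))) = Add(-4, Mul(Add(-5, Mul(4, Rational(1, 3))), Add(4, Pow(2, -1)))) = Add(-4, Mul(Add(-5, Rational(4, 3)), Add(4, Rational(1, 2)))) = Add(-4, Mul(Rational(-11, 3), Rational(9, 2))) = Add(-4, Rational(-33, 2)) = Rational(-41, 2) ≈ -20.500)
Mul(180, Mul(1, Add(P, Function('q')(6)))) = Mul(180, Mul(1, Add(Rational(-41, 2), 0))) = Mul(180, Mul(1, Rational(-41, 2))) = Mul(180, Rational(-41, 2)) = -3690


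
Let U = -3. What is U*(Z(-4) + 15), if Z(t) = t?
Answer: -33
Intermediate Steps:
U*(Z(-4) + 15) = -3*(-4 + 15) = -3*11 = -33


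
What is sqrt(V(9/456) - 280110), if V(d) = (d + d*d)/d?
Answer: 23*I*sqrt(3058430)/76 ≈ 529.25*I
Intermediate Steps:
V(d) = (d + d**2)/d
sqrt(V(9/456) - 280110) = sqrt((1 + 9/456) - 280110) = sqrt((1 + 9*(1/456)) - 280110) = sqrt((1 + 3/152) - 280110) = sqrt(155/152 - 280110) = sqrt(-42576565/152) = 23*I*sqrt(3058430)/76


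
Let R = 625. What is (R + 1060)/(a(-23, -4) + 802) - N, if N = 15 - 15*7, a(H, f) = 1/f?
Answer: 295370/3207 ≈ 92.102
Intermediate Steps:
N = -90 (N = 15 - 105 = -90)
(R + 1060)/(a(-23, -4) + 802) - N = (625 + 1060)/(1/(-4) + 802) - 1*(-90) = 1685/(-1/4 + 802) + 90 = 1685/(3207/4) + 90 = 1685*(4/3207) + 90 = 6740/3207 + 90 = 295370/3207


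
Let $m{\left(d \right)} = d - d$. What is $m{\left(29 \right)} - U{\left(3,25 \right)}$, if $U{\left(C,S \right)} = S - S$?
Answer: $0$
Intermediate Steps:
$m{\left(d \right)} = 0$
$U{\left(C,S \right)} = 0$
$m{\left(29 \right)} - U{\left(3,25 \right)} = 0 - 0 = 0 + 0 = 0$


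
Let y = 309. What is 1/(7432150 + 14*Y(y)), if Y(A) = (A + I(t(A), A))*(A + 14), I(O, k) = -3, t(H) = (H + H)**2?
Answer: 1/8815882 ≈ 1.1343e-7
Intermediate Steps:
t(H) = 4*H**2 (t(H) = (2*H)**2 = 4*H**2)
Y(A) = (-3 + A)*(14 + A) (Y(A) = (A - 3)*(A + 14) = (-3 + A)*(14 + A))
1/(7432150 + 14*Y(y)) = 1/(7432150 + 14*(-42 + 309**2 + 11*309)) = 1/(7432150 + 14*(-42 + 95481 + 3399)) = 1/(7432150 + 14*98838) = 1/(7432150 + 1383732) = 1/8815882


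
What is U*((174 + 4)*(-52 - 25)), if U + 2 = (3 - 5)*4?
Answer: 137060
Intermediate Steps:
U = -10 (U = -2 + (3 - 5)*4 = -2 - 2*4 = -2 - 8 = -10)
U*((174 + 4)*(-52 - 25)) = -10*(174 + 4)*(-52 - 25) = -1780*(-77) = -10*(-13706) = 137060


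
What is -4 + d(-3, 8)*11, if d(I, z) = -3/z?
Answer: -65/8 ≈ -8.1250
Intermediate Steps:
-4 + d(-3, 8)*11 = -4 - 3/8*11 = -4 - 33/8 = -65/8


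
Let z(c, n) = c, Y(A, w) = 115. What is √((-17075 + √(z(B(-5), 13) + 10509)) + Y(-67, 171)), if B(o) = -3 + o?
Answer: √(-16960 + √10501) ≈ 129.84*I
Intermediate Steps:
√((-17075 + √(z(B(-5), 13) + 10509)) + Y(-67, 171)) = √((-17075 + √((-3 - 5) + 10509)) + 115) = √((-17075 + √(-8 + 10509)) + 115) = √((-17075 + √10501) + 115) = √(-16960 + √10501)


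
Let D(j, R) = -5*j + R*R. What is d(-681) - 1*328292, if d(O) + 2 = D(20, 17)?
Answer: -328105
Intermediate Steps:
D(j, R) = R**2 - 5*j (D(j, R) = -5*j + R**2 = R**2 - 5*j)
d(O) = 187 (d(O) = -2 + (17**2 - 5*20) = -2 + (289 - 100) = -2 + 189 = 187)
d(-681) - 1*328292 = 187 - 1*328292 = 187 - 328292 = -328105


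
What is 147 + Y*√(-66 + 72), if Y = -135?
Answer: 147 - 135*√6 ≈ -183.68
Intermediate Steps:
147 + Y*√(-66 + 72) = 147 - 135*√(-66 + 72) = 147 - 135*√6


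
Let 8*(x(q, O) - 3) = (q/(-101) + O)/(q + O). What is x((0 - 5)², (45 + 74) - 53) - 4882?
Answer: -358736471/73528 ≈ -4878.9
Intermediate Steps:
x(q, O) = 3 + (O - q/101)/(8*(O + q)) (x(q, O) = 3 + ((q/(-101) + O)/(q + O))/8 = 3 + ((q*(-1/101) + O)/(O + q))/8 = 3 + ((-q/101 + O)/(O + q))/8 = 3 + ((O - q/101)/(O + q))/8 = 3 + (O - q/101)/(8*(O + q)))
x((0 - 5)², (45 + 74) - 53) - 4882 = (2423*(0 - 5)² + 2525*((45 + 74) - 53))/(808*(((45 + 74) - 53) + (0 - 5)²)) - 4882 = (2423*(-5)² + 2525*(119 - 53))/(808*((119 - 53) + (-5)²)) - 4882 = (2423*25 + 2525*66)/(808*(66 + 25)) - 4882 = (1/808)*(60575 + 166650)/91 - 4882 = (1/808)*(1/91)*227225 - 4882 = 227225/73528 - 4882 = -358736471/73528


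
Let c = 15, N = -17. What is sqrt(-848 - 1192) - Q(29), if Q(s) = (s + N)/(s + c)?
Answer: -3/11 + 2*I*sqrt(510) ≈ -0.27273 + 45.166*I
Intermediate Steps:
Q(s) = (-17 + s)/(15 + s) (Q(s) = (s - 17)/(s + 15) = (-17 + s)/(15 + s))
sqrt(-848 - 1192) - Q(29) = sqrt(-848 - 1192) - (-17 + 29)/(15 + 29) = sqrt(-2040) - 12/44 = 2*I*sqrt(510) - 12/44 = 2*I*sqrt(510) - 1*3/11 = 2*I*sqrt(510) - 3/11 = -3/11 + 2*I*sqrt(510)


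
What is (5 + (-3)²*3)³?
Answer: 32768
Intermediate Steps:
(5 + (-3)²*3)³ = (5 + 9*3)³ = (5 + 27)³ = 32³ = 32768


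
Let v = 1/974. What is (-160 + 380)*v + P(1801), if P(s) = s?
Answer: 877197/487 ≈ 1801.2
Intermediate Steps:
v = 1/974 ≈ 0.0010267
(-160 + 380)*v + P(1801) = (-160 + 380)*(1/974) + 1801 = 220*(1/974) + 1801 = 110/487 + 1801 = 877197/487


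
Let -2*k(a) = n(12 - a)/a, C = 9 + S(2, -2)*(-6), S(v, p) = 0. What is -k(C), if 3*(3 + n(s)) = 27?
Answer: ⅓ ≈ 0.33333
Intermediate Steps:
n(s) = 6 (n(s) = -3 + (⅓)*27 = -3 + 9 = 6)
C = 9 (C = 9 + 0*(-6) = 9 + 0 = 9)
k(a) = -3/a
-k(C) = -(-3)/9 = -1*(-⅓) = ⅓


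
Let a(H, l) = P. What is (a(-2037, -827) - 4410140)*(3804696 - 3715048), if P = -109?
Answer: -395370002352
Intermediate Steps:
a(H, l) = -109
(a(-2037, -827) - 4410140)*(3804696 - 3715048) = (-109 - 4410140)*(3804696 - 3715048) = -4410249*89648 = -395370002352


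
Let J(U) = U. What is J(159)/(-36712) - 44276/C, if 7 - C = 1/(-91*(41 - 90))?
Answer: -1811983346429/286463736 ≈ -6325.4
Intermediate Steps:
C = 31212/4459 (C = 7 - 1/((-91*(41 - 90))) = 7 - 1/((-91*(-49))) = 7 - 1/4459 = 31212/4459 ≈ 6.9998)
J(159)/(-36712) - 44276/C = 159/(-36712) - 44276/31212/4459 = 159*(-1/36712) - 44276*4459/31212 = -159/36712 - 49356671/7803 = -1811983346429/286463736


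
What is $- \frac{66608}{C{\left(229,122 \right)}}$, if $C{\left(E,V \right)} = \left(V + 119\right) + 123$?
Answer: $- \frac{16652}{91} \approx -182.99$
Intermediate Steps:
$C{\left(E,V \right)} = 242 + V$ ($C{\left(E,V \right)} = \left(119 + V\right) + 123 = 242 + V$)
$- \frac{66608}{C{\left(229,122 \right)}} = - \frac{66608}{242 + 122} = - \frac{66608}{364} = \left(-66608\right) \frac{1}{364} = - \frac{16652}{91}$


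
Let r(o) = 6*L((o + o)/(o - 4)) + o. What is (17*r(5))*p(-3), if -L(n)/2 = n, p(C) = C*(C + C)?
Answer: -35190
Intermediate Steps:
p(C) = 2*C² (p(C) = C*(2*C) = 2*C²)
L(n) = -2*n
r(o) = o - 24*o/(-4 + o) (r(o) = 6*(-2*(o + o)/(o - 4)) + o = 6*(-2*2*o/(-4 + o)) + o = 6*(-4*o/(-4 + o)) + o = -24*o/(-4 + o) + o = o - 24*o/(-4 + o))
(17*r(5))*p(-3) = (17*(5*(-28 + 5)/(-4 + 5)))*(2*(-3)²) = (17*(5*(-23)/1))*(2*9) = (17*(5*1*(-23)))*18 = (17*(-115))*18 = -1955*18 = -35190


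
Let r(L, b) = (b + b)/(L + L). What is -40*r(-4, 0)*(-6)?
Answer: 0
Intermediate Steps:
r(L, b) = b/L (r(L, b) = (2*b)/((2*L)) = (2*b)*(1/(2*L)) = b/L)
-40*r(-4, 0)*(-6) = -0/(-4)*(-6) = -0*(-1)/4*(-6) = -40*0*(-6) = 0*(-6) = 0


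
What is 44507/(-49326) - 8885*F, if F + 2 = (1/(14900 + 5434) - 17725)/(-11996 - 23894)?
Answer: 16056152457199313/1199916212892 ≈ 13381.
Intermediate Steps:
F = -1099154371/729787260 (F = -2 + (1/(14900 + 5434) - 17725)/(-11996 - 23894) = -2 + (1/20334 - 17725)/(-35890) = -2 + (1/20334 - 17725)*(-1/35890) = -2 - 360420149/20334*(-1/35890) = -2 + 360420149/729787260 = -1099154371/729787260 ≈ -1.5061)
44507/(-49326) - 8885*F = 44507/(-49326) - 8885/(1/(-1099154371/729787260)) = 44507*(-1/49326) - 8885/(-729787260/1099154371) = -44507/49326 - 8885*(-1099154371/729787260) = -44507/49326 + 1953197317267/145957452 = 16056152457199313/1199916212892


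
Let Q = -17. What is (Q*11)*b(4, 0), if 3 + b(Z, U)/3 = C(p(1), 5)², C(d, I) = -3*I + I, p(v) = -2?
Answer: -54417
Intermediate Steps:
C(d, I) = -2*I
b(Z, U) = 291 (b(Z, U) = -9 + 3*(-2*5)² = -9 + 3*(-10)² = -9 + 3*100 = -9 + 300 = 291)
(Q*11)*b(4, 0) = -17*11*291 = -187*291 = -54417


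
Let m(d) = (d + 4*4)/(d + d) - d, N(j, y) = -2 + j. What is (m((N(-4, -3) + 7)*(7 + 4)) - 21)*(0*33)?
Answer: 0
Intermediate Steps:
m(d) = -d + (16 + d)/(2*d) (m(d) = (d + 16)/((2*d)) - d = (16 + d)*(1/(2*d)) - d = (16 + d)/(2*d) - d = -d + (16 + d)/(2*d))
(m((N(-4, -3) + 7)*(7 + 4)) - 21)*(0*33) = ((1/2 - ((-2 - 4) + 7)*(7 + 4) + 8/((((-2 - 4) + 7)*(7 + 4)))) - 21)*(0*33) = ((1/2 - (-6 + 7)*11 + 8/(((-6 + 7)*11))) - 21)*0 = ((1/2 - 11 + 8/((1*11))) - 21)*0 = ((1/2 - 1*11 + 8/11) - 21)*0 = ((1/2 - 11 + 8*(1/11)) - 21)*0 = ((1/2 - 11 + 8/11) - 21)*0 = (-215/22 - 21)*0 = -677/22*0 = 0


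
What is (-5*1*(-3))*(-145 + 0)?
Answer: -2175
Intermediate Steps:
(-5*1*(-3))*(-145 + 0) = -5*(-3)*(-145) = 15*(-145) = -2175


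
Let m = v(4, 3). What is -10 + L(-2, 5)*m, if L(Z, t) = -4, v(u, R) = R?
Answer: -22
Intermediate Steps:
m = 3
-10 + L(-2, 5)*m = -10 - 4*3 = -10 - 12 = -22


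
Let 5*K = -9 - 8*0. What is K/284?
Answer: -9/1420 ≈ -0.0063380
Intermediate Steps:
K = -9/5 (K = (-9 - 8*0)/5 = (-9 + 0)/5 = (1/5)*(-9) = -9/5 ≈ -1.8000)
K/284 = -9/5/284 = -9/5*1/284 = -9/1420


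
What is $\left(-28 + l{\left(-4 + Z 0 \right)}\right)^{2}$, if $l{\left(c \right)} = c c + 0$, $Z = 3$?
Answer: $144$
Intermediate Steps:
$l{\left(c \right)} = c^{2}$ ($l{\left(c \right)} = c^{2} + 0 = c^{2}$)
$\left(-28 + l{\left(-4 + Z 0 \right)}\right)^{2} = \left(-28 + \left(-4 + 3 \cdot 0\right)^{2}\right)^{2} = \left(-28 + \left(-4 + 0\right)^{2}\right)^{2} = \left(-28 + \left(-4\right)^{2}\right)^{2} = \left(-28 + 16\right)^{2} = \left(-12\right)^{2} = 144$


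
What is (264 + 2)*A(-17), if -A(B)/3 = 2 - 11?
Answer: 7182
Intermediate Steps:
A(B) = 27 (A(B) = -3*(2 - 11) = -3*(-9) = 27)
(264 + 2)*A(-17) = (264 + 2)*27 = 266*27 = 7182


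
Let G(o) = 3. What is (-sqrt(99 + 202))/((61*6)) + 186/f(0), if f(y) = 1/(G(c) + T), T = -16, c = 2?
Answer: -2418 - sqrt(301)/366 ≈ -2418.0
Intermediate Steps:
f(y) = -1/13 (f(y) = 1/(3 - 16) = 1/(-13) = -1/13)
(-sqrt(99 + 202))/((61*6)) + 186/f(0) = (-sqrt(99 + 202))/((61*6)) + 186/(-1/13) = -sqrt(301)/366 + 186*(-13) = -sqrt(301)*(1/366) - 2418 = -sqrt(301)/366 - 2418 = -2418 - sqrt(301)/366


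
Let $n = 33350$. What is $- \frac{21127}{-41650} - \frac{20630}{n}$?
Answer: $- \frac{3093081}{27780550} \approx -0.11134$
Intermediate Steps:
$- \frac{21127}{-41650} - \frac{20630}{n} = - \frac{21127}{-41650} - \frac{20630}{33350} = \left(-21127\right) \left(- \frac{1}{41650}\right) - \frac{2063}{3335} = \frac{21127}{41650} - \frac{2063}{3335} = - \frac{3093081}{27780550}$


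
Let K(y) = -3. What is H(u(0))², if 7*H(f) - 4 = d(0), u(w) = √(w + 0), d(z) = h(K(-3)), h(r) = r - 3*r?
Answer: 100/49 ≈ 2.0408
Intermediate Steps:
h(r) = -2*r
d(z) = 6 (d(z) = -2*(-3) = 6)
u(w) = √w
H(f) = 10/7 (H(f) = 4/7 + (⅐)*6 = 4/7 + 6/7 = 10/7)
H(u(0))² = (10/7)² = 100/49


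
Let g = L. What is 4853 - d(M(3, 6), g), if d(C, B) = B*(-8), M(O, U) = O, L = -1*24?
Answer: 4661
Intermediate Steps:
L = -24
g = -24
d(C, B) = -8*B
4853 - d(M(3, 6), g) = 4853 - (-8)*(-24) = 4853 - 1*192 = 4853 - 192 = 4661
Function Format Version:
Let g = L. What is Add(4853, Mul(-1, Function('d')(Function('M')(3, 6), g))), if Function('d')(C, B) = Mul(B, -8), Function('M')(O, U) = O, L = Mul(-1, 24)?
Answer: 4661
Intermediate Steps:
L = -24
g = -24
Function('d')(C, B) = Mul(-8, B)
Add(4853, Mul(-1, Function('d')(Function('M')(3, 6), g))) = Add(4853, Mul(-1, Mul(-8, -24))) = Add(4853, Mul(-1, 192)) = Add(4853, -192) = 4661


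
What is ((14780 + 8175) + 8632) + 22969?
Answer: 54556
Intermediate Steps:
((14780 + 8175) + 8632) + 22969 = (22955 + 8632) + 22969 = 31587 + 22969 = 54556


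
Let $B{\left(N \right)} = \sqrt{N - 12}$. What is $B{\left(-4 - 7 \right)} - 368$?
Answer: $-368 + i \sqrt{23} \approx -368.0 + 4.7958 i$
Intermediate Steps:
$B{\left(N \right)} = \sqrt{-12 + N}$
$B{\left(-4 - 7 \right)} - 368 = \sqrt{-12 - 11} - 368 = \sqrt{-23} - 368 = i \sqrt{23} - 368 = -368 + i \sqrt{23}$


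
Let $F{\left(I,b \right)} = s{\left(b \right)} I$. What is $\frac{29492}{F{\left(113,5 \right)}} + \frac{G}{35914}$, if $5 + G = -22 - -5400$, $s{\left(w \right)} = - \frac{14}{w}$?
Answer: $- \frac{2643689177}{28407974} \approx -93.062$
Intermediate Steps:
$G = 5373$ ($G = -5 - -5378 = -5 + \left(-22 + 5400\right) = -5 + 5378 = 5373$)
$F{\left(I,b \right)} = - \frac{14 I}{b}$ ($F{\left(I,b \right)} = - \frac{14}{b} I = - \frac{14 I}{b}$)
$\frac{29492}{F{\left(113,5 \right)}} + \frac{G}{35914} = \frac{29492}{\left(-14\right) 113 \cdot \frac{1}{5}} + \frac{5373}{35914} = \frac{29492}{\left(-14\right) 113 \cdot \frac{1}{5}} + 5373 \cdot \frac{1}{35914} = \frac{29492}{- \frac{1582}{5}} + \frac{5373}{35914} = 29492 \left(- \frac{5}{1582}\right) + \frac{5373}{35914} = - \frac{73730}{791} + \frac{5373}{35914} = - \frac{2643689177}{28407974}$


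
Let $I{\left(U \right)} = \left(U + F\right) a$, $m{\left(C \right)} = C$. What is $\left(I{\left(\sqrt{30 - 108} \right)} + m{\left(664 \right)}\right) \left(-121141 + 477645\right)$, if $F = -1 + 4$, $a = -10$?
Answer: $226023536 - 3565040 i \sqrt{78} \approx 2.2602 \cdot 10^{8} - 3.1486 \cdot 10^{7} i$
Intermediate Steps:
$F = 3$
$I{\left(U \right)} = -30 - 10 U$ ($I{\left(U \right)} = \left(U + 3\right) \left(-10\right) = \left(3 + U\right) \left(-10\right) = -30 - 10 U$)
$\left(I{\left(\sqrt{30 - 108} \right)} + m{\left(664 \right)}\right) \left(-121141 + 477645\right) = \left(\left(-30 - 10 \sqrt{30 - 108}\right) + 664\right) \left(-121141 + 477645\right) = \left(\left(-30 - 10 \sqrt{-78}\right) + 664\right) 356504 = \left(\left(-30 - 10 i \sqrt{78}\right) + 664\right) 356504 = \left(634 - 10 i \sqrt{78}\right) 356504 = 226023536 - 3565040 i \sqrt{78}$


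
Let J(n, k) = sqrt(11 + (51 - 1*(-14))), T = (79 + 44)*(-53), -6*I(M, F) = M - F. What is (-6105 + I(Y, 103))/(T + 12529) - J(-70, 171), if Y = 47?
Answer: -18287/18030 - 2*sqrt(19) ≈ -9.7321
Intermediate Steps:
I(M, F) = -M/6 + F/6 (I(M, F) = -(M - F)/6 = -M/6 + F/6)
T = -6519 (T = 123*(-53) = -6519)
J(n, k) = 2*sqrt(19) (J(n, k) = sqrt(11 + (51 + 14)) = sqrt(11 + 65) = sqrt(76) = 2*sqrt(19))
(-6105 + I(Y, 103))/(T + 12529) - J(-70, 171) = (-6105 + (-1/6*47 + (1/6)*103))/(-6519 + 12529) - 2*sqrt(19) = (-6105 + (-47/6 + 103/6))/6010 - 2*sqrt(19) = (-6105 + 28/3)*(1/6010) - 2*sqrt(19) = -18287/3*1/6010 - 2*sqrt(19) = -18287/18030 - 2*sqrt(19)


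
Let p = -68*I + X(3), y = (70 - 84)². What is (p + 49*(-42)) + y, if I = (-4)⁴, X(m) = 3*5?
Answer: -19255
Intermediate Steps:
X(m) = 15
I = 256
y = 196 (y = (-14)² = 196)
p = -17393 (p = -68*256 + 15 = -17408 + 15 = -17393)
(p + 49*(-42)) + y = (-17393 + 49*(-42)) + 196 = (-17393 - 2058) + 196 = -19451 + 196 = -19255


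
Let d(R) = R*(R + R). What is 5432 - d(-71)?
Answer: -4650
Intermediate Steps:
d(R) = 2*R**2 (d(R) = R*(2*R) = 2*R**2)
5432 - d(-71) = 5432 - 2*(-71)**2 = 5432 - 2*5041 = 5432 - 1*10082 = 5432 - 10082 = -4650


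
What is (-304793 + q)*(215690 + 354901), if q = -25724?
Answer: -188590025547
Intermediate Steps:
(-304793 + q)*(215690 + 354901) = (-304793 - 25724)*(215690 + 354901) = -330517*570591 = -188590025547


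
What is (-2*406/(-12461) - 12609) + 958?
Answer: -145182299/12461 ≈ -11651.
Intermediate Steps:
(-2*406/(-12461) - 12609) + 958 = (-812*(-1/12461) - 12609) + 958 = (812/12461 - 12609) + 958 = -157119937/12461 + 958 = -145182299/12461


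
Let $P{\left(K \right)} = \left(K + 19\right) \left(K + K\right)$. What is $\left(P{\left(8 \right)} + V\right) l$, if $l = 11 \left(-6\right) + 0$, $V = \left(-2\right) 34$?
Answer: $-24024$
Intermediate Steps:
$V = -68$
$P{\left(K \right)} = 2 K \left(19 + K\right)$ ($P{\left(K \right)} = \left(19 + K\right) 2 K = 2 K \left(19 + K\right)$)
$l = -66$ ($l = -66 + 0 = -66$)
$\left(P{\left(8 \right)} + V\right) l = \left(2 \cdot 8 \left(19 + 8\right) - 68\right) \left(-66\right) = \left(2 \cdot 8 \cdot 27 - 68\right) \left(-66\right) = \left(432 - 68\right) \left(-66\right) = 364 \left(-66\right) = -24024$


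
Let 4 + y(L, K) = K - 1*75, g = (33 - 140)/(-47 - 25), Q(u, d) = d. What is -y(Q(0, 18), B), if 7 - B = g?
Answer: 5291/72 ≈ 73.486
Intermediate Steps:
g = 107/72 (g = -107/(-72) = -107*(-1/72) = 107/72 ≈ 1.4861)
B = 397/72 (B = 7 - 1*107/72 = 7 - 107/72 = 397/72 ≈ 5.5139)
y(L, K) = -79 + K (y(L, K) = -4 + (K - 1*75) = -4 + (K - 75) = -4 + (-75 + K) = -79 + K)
-y(Q(0, 18), B) = -(-79 + 397/72) = -1*(-5291/72) = 5291/72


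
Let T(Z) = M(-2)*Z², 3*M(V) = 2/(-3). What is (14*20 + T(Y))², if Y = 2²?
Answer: 6190144/81 ≈ 76422.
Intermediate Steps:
M(V) = -2/9 (M(V) = (2/(-3))/3 = (2*(-⅓))/3 = (⅓)*(-⅔) = -2/9)
Y = 4
T(Z) = -2*Z²/9
(14*20 + T(Y))² = (14*20 - 2/9*4²)² = (280 - 2/9*16)² = (280 - 32/9)² = (2488/9)² = 6190144/81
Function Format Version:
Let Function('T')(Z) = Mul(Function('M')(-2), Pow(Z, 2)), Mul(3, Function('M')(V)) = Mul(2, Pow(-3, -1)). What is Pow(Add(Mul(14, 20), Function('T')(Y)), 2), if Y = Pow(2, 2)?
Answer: Rational(6190144, 81) ≈ 76422.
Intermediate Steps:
Function('M')(V) = Rational(-2, 9) (Function('M')(V) = Mul(Rational(1, 3), Mul(2, Pow(-3, -1))) = Mul(Rational(1, 3), Mul(2, Rational(-1, 3))) = Mul(Rational(1, 3), Rational(-2, 3)) = Rational(-2, 9))
Y = 4
Function('T')(Z) = Mul(Rational(-2, 9), Pow(Z, 2))
Pow(Add(Mul(14, 20), Function('T')(Y)), 2) = Pow(Add(Mul(14, 20), Mul(Rational(-2, 9), Pow(4, 2))), 2) = Pow(Add(280, Mul(Rational(-2, 9), 16)), 2) = Pow(Add(280, Rational(-32, 9)), 2) = Pow(Rational(2488, 9), 2) = Rational(6190144, 81)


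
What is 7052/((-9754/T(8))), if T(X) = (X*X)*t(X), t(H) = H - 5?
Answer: -676992/4877 ≈ -138.81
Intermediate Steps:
t(H) = -5 + H
T(X) = X²*(-5 + X) (T(X) = (X*X)*(-5 + X) = X²*(-5 + X))
7052/((-9754/T(8))) = 7052/((-9754*1/(64*(-5 + 8)))) = 7052/((-9754/(64*3))) = 7052/((-9754/192)) = 7052/((-9754*1/192)) = 7052/(-4877/96) = 7052*(-96/4877) = -676992/4877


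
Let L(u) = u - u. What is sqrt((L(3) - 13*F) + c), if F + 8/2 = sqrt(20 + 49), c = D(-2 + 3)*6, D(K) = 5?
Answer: sqrt(82 - 13*sqrt(69)) ≈ 5.0977*I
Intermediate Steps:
L(u) = 0
c = 30 (c = 5*6 = 30)
F = -4 + sqrt(69) (F = -4 + sqrt(20 + 49) = -4 + sqrt(69) ≈ 4.3066)
sqrt((L(3) - 13*F) + c) = sqrt((0 - 13*(-4 + sqrt(69))) + 30) = sqrt((0 + (52 - 13*sqrt(69))) + 30) = sqrt((52 - 13*sqrt(69)) + 30) = sqrt(82 - 13*sqrt(69))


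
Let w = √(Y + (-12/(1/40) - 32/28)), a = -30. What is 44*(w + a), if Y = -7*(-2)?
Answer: -1320 + 44*I*√22890/7 ≈ -1320.0 + 950.99*I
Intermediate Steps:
Y = 14
w = I*√22890/7 (w = √(14 + (-12/(1/40) - 32/28)) = √(14 + (-12/1/40 - 32*1/28)) = √(14 + (-12*40 - 8/7)) = √(14 + (-480 - 8/7)) = √(14 - 3368/7) = √(-3270/7) = I*√22890/7 ≈ 21.613*I)
44*(w + a) = 44*(I*√22890/7 - 30) = 44*(-30 + I*√22890/7) = -1320 + 44*I*√22890/7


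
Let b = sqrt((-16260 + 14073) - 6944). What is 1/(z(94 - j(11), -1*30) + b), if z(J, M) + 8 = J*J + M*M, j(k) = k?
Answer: 7781/60553092 - I*sqrt(9131)/60553092 ≈ 0.0001285 - 1.5781e-6*I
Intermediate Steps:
b = I*sqrt(9131) (b = sqrt(-2187 - 6944) = sqrt(-9131) = I*sqrt(9131) ≈ 95.556*I)
z(J, M) = -8 + J**2 + M**2 (z(J, M) = -8 + (J*J + M*M) = -8 + (J**2 + M**2) = -8 + J**2 + M**2)
1/(z(94 - j(11), -1*30) + b) = 1/((-8 + (94 - 1*11)**2 + (-1*30)**2) + I*sqrt(9131)) = 1/((-8 + (94 - 11)**2 + (-30)**2) + I*sqrt(9131)) = 1/((-8 + 83**2 + 900) + I*sqrt(9131)) = 1/((-8 + 6889 + 900) + I*sqrt(9131)) = 1/(7781 + I*sqrt(9131))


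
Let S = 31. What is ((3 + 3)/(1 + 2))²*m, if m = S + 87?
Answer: 472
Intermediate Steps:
m = 118 (m = 31 + 87 = 118)
((3 + 3)/(1 + 2))²*m = ((3 + 3)/(1 + 2))²*118 = (6/3)²*118 = (6*(⅓))²*118 = 2²*118 = 4*118 = 472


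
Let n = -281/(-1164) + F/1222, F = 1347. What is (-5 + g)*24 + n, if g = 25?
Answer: 342333565/711204 ≈ 481.34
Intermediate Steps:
n = 955645/711204 (n = -281/(-1164) + 1347/1222 = -281*(-1/1164) + 1347*(1/1222) = 281/1164 + 1347/1222 = 955645/711204 ≈ 1.3437)
(-5 + g)*24 + n = (-5 + 25)*24 + 955645/711204 = 20*24 + 955645/711204 = 480 + 955645/711204 = 342333565/711204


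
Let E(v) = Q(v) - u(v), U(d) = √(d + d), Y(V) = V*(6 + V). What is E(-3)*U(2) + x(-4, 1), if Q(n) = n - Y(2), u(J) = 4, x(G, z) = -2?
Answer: -48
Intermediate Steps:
U(d) = √2*√d (U(d) = √(2*d) = √2*√d)
Q(n) = -16 + n (Q(n) = n - 2*(6 + 2) = n - 2*8 = n - 1*16 = n - 16 = -16 + n)
E(v) = -20 + v (E(v) = (-16 + v) - 1*4 = (-16 + v) - 4 = -20 + v)
E(-3)*U(2) + x(-4, 1) = (-20 - 3)*(√2*√2) - 2 = -23*2 - 2 = -46 - 2 = -48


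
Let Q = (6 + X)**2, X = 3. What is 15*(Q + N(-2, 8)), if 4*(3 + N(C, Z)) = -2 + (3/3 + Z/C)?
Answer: 4605/4 ≈ 1151.3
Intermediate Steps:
Q = 81 (Q = (6 + 3)**2 = 9**2 = 81)
N(C, Z) = -13/4 + Z/(4*C) (N(C, Z) = -3 + (-2 + (3/3 + Z/C))/4 = -3 + (-2 + (3*(1/3) + Z/C))/4 = -3 + (-2 + (1 + Z/C))/4 = -3 + (-1 + Z/C)/4 = -3 + (-1/4 + Z/(4*C)) = -13/4 + Z/(4*C))
15*(Q + N(-2, 8)) = 15*(81 + (1/4)*(8 - 13*(-2))/(-2)) = 15*(81 + (1/4)*(-1/2)*(8 + 26)) = 15*(81 + (1/4)*(-1/2)*34) = 15*(81 - 17/4) = 15*(307/4) = 4605/4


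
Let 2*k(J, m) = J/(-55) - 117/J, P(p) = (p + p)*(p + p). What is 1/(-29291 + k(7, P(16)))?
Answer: -385/11280277 ≈ -3.4130e-5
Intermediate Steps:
P(p) = 4*p² (P(p) = (2*p)*(2*p) = 4*p²)
k(J, m) = -117/(2*J) - J/110 (k(J, m) = (J/(-55) - 117/J)/2 = (J*(-1/55) - 117/J)/2 = (-J/55 - 117/J)/2 = (-117/J - J/55)/2 = -117/(2*J) - J/110)
1/(-29291 + k(7, P(16))) = 1/(-29291 + (1/110)*(-6435 - 1*7²)/7) = 1/(-29291 + (1/110)*(⅐)*(-6435 - 1*49)) = 1/(-29291 + (1/110)*(⅐)*(-6435 - 49)) = 1/(-29291 + (1/110)*(⅐)*(-6484)) = 1/(-29291 - 3242/385) = 1/(-11280277/385) = -385/11280277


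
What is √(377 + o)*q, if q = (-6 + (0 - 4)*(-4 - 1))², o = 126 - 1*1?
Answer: 196*√502 ≈ 4391.5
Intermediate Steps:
o = 125 (o = 126 - 1 = 125)
q = 196 (q = (-6 - 4*(-5))² = (-6 + 20)² = 14² = 196)
√(377 + o)*q = √(377 + 125)*196 = √502*196 = 196*√502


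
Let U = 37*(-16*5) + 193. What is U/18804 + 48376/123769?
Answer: 567193481/2327352276 ≈ 0.24371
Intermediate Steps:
U = -2767 (U = 37*(-80) + 193 = -2960 + 193 = -2767)
U/18804 + 48376/123769 = -2767/18804 + 48376/123769 = 567193481/2327352276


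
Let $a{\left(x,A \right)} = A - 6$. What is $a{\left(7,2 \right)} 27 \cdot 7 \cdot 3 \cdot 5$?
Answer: $-11340$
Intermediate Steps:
$a{\left(x,A \right)} = -6 + A$
$a{\left(7,2 \right)} 27 \cdot 7 \cdot 3 \cdot 5 = \left(-6 + 2\right) 27 \cdot 7 \cdot 3 \cdot 5 = \left(-4\right) 27 \cdot 7 \cdot 15 = \left(-108\right) 105 = -11340$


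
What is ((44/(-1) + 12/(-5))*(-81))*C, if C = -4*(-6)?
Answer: 451008/5 ≈ 90202.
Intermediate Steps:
C = 24
((44/(-1) + 12/(-5))*(-81))*C = ((44/(-1) + 12/(-5))*(-81))*24 = ((44*(-1) + 12*(-⅕))*(-81))*24 = ((-44 - 12/5)*(-81))*24 = -232/5*(-81)*24 = (18792/5)*24 = 451008/5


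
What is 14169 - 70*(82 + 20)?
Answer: 7029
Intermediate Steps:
14169 - 70*(82 + 20) = 14169 - 70*102 = 14169 - 7140 = 7029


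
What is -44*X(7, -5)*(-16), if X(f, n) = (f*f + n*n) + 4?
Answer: 54912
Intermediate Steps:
X(f, n) = 4 + f² + n² (X(f, n) = (f² + n²) + 4 = 4 + f² + n²)
-44*X(7, -5)*(-16) = -44*(4 + 7² + (-5)²)*(-16) = -44*(4 + 49 + 25)*(-16) = -44*78*(-16) = -3432*(-16) = 54912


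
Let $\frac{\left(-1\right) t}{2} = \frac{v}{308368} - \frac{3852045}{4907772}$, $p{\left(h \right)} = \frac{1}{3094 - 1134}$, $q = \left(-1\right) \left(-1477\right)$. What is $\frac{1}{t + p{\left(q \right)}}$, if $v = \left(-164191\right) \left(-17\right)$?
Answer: $- \frac{2574881665580}{42570690902717} \approx -0.060485$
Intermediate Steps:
$v = 2791247$
$q = 1477$
$p{\left(h \right)} = \frac{1}{1960}$
$t = - \frac{347526568309}{21019442168}$ ($t = - 2 \left(\frac{2791247}{308368} - \frac{3852045}{4907772}\right) = - 2 \left(2791247 \cdot \frac{1}{308368} - \frac{428005}{545308}\right) = - 2 \left(\frac{2791247}{308368} - \frac{428005}{545308}\right) = \left(-2\right) \frac{347526568309}{42038884336} = - \frac{347526568309}{21019442168} \approx -16.534$)
$\frac{1}{t + p{\left(q \right)}} = \frac{1}{- \frac{347526568309}{21019442168} + \frac{1}{1960}} = \frac{1}{- \frac{42570690902717}{2574881665580}} = - \frac{2574881665580}{42570690902717}$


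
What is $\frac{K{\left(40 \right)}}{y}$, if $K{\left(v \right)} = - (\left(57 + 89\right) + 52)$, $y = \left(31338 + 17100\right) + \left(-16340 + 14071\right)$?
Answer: $- \frac{198}{46169} \approx -0.0042886$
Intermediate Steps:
$y = 46169$ ($y = 48438 - 2269 = 46169$)
$K{\left(v \right)} = -198$ ($K{\left(v \right)} = - (146 + 52) = \left(-1\right) 198 = -198$)
$\frac{K{\left(40 \right)}}{y} = - \frac{198}{46169}$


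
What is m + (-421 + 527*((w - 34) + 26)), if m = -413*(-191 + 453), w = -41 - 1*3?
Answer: -136031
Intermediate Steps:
w = -44 (w = -41 - 3 = -44)
m = -108206 (m = -413*262 = -108206)
m + (-421 + 527*((w - 34) + 26)) = -108206 + (-421 + 527*((-44 - 34) + 26)) = -108206 + (-421 + 527*(-78 + 26)) = -108206 + (-421 + 527*(-52)) = -108206 + (-421 - 27404) = -108206 - 27825 = -136031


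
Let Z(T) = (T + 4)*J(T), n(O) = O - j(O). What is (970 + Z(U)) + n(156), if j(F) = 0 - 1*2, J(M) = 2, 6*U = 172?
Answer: 3580/3 ≈ 1193.3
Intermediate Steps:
U = 86/3 (U = (⅙)*172 = 86/3 ≈ 28.667)
j(F) = -2 (j(F) = 0 - 2 = -2)
n(O) = 2 + O (n(O) = O - 1*(-2) = O + 2 = 2 + O)
Z(T) = 8 + 2*T (Z(T) = (T + 4)*2 = (4 + T)*2 = 8 + 2*T)
(970 + Z(U)) + n(156) = (970 + (8 + 2*(86/3))) + (2 + 156) = (970 + (8 + 172/3)) + 158 = (970 + 196/3) + 158 = 3106/3 + 158 = 3580/3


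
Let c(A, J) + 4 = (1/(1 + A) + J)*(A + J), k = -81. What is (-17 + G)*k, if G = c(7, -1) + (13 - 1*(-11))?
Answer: 729/4 ≈ 182.25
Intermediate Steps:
c(A, J) = -4 + (A + J)*(J + 1/(1 + A)) (c(A, J) = -4 + (1/(1 + A) + J)*(A + J) = -4 + (J + 1/(1 + A))*(A + J) = -4 + (A + J)*(J + 1/(1 + A)))
G = 59/4 (G = (-4 - 1 + (-1)² - 3*7 + 7*(-1) + 7*(-1)² - 1*7²)/(1 + 7) + (13 - 1*(-11)) = (-4 - 1 + 1 - 21 - 7 + 7*1 - 1*49)/8 + (13 + 11) = (-4 - 1 + 1 - 21 - 7 + 7 - 49)/8 + 24 = (⅛)*(-74) + 24 = -37/4 + 24 = 59/4 ≈ 14.750)
(-17 + G)*k = (-17 + 59/4)*(-81) = -9/4*(-81) = 729/4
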